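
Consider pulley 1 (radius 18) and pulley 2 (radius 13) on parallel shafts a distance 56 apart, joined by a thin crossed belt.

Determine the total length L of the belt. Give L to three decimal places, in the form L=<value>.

L=227.035

crossed belt: β = asin((r1+r2)/C) = asin(31/56) = 33.6124°
wrap1 = wrap2 = π + 2β = 247.2247°
tangent length = C·cosβ = 46.6369
L = (r1+r2)·wrap + 2·C·cosβ = 31·4.3149 + 2·46.6369 = 227.0353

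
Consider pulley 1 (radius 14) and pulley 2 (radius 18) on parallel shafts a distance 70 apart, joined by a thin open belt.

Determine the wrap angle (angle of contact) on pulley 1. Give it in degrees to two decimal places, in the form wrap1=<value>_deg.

open belt: β = asin((r2−r1)/C) = asin(4/70) = 3.2758°
wrap1 = π − 2β = 173.4483°
wrap2 = π + 2β = 186.5517°

wrap1=173.45_deg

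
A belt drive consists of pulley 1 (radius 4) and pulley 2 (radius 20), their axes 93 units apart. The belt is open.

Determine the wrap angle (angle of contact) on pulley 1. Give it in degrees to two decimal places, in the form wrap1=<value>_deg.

open belt: β = asin((r2−r1)/C) = asin(16/93) = 9.9066°
wrap1 = π − 2β = 160.1867°
wrap2 = π + 2β = 199.8133°

wrap1=160.19_deg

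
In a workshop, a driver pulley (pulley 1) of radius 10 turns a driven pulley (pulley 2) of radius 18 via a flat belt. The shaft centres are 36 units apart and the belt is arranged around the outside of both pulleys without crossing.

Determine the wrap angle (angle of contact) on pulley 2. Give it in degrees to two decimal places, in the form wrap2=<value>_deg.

open belt: β = asin((r2−r1)/C) = asin(8/36) = 12.8396°
wrap1 = π − 2β = 154.3208°
wrap2 = π + 2β = 205.6792°

wrap2=205.68_deg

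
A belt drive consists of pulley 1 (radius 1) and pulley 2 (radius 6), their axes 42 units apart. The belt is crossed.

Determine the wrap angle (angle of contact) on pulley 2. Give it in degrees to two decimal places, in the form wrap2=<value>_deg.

wrap2=199.19_deg

crossed belt: β = asin((r1+r2)/C) = asin(7/42) = 9.5941°
wrap1 = wrap2 = π + 2β = 199.1881°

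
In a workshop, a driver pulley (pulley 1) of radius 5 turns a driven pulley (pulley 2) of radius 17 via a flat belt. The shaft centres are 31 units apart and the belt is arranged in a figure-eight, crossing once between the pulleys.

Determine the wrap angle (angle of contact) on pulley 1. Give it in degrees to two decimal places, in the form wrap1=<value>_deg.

wrap1=270.42_deg

crossed belt: β = asin((r1+r2)/C) = asin(22/31) = 45.2087°
wrap1 = wrap2 = π + 2β = 270.4174°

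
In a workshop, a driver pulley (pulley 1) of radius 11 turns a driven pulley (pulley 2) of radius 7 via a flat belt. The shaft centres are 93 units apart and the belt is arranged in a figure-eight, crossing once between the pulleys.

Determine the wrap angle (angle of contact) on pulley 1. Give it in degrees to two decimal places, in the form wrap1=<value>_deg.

crossed belt: β = asin((r1+r2)/C) = asin(18/93) = 11.1599°
wrap1 = wrap2 = π + 2β = 202.3199°

wrap1=202.32_deg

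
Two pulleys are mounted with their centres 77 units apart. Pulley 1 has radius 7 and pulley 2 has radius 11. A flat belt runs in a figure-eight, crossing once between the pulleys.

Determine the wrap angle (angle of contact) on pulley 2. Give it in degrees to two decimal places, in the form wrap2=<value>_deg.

wrap2=207.04_deg

crossed belt: β = asin((r1+r2)/C) = asin(18/77) = 13.5189°
wrap1 = wrap2 = π + 2β = 207.0378°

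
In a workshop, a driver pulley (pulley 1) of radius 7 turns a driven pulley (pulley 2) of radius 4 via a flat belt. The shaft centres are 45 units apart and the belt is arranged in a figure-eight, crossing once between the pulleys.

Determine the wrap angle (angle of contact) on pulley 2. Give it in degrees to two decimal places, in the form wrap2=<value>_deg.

crossed belt: β = asin((r1+r2)/C) = asin(11/45) = 14.1490°
wrap1 = wrap2 = π + 2β = 208.2980°

wrap2=208.30_deg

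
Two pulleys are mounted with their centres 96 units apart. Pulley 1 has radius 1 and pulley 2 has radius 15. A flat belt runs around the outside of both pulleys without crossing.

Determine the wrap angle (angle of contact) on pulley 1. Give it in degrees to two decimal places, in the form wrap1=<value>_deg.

wrap1=163.23_deg

open belt: β = asin((r2−r1)/C) = asin(14/96) = 8.3855°
wrap1 = π − 2β = 163.2289°
wrap2 = π + 2β = 196.7711°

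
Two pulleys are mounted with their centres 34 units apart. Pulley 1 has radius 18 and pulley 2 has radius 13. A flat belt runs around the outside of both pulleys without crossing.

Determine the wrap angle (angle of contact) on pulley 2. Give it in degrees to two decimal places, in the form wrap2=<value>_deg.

wrap2=163.09_deg

open belt: β = asin((r2−r1)/C) = asin(-5/34) = -8.4565°
wrap1 = π − 2β = 196.9130°
wrap2 = π + 2β = 163.0870°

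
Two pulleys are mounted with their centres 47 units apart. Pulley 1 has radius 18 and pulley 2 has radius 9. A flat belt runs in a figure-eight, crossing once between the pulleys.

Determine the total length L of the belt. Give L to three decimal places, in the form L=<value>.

L=194.810

crossed belt: β = asin((r1+r2)/C) = asin(27/47) = 35.0624°
wrap1 = wrap2 = π + 2β = 250.1248°
tangent length = C·cosβ = 38.4708
L = (r1+r2)·wrap + 2·C·cosβ = 27·4.3655 + 2·38.4708 = 194.8101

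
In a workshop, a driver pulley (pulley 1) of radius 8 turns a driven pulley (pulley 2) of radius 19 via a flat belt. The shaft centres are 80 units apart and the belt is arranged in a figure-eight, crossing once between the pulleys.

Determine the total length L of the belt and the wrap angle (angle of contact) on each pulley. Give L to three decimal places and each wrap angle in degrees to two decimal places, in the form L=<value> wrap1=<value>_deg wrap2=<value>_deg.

crossed belt: β = asin((r1+r2)/C) = asin(27/80) = 19.7246°
wrap1 = wrap2 = π + 2β = 219.4493°
tangent length = C·cosβ = 75.3060
L = (r1+r2)·wrap + 2·C·cosβ = 27·3.8301 + 2·75.3060 = 254.0251

L=254.025 wrap1=219.45_deg wrap2=219.45_deg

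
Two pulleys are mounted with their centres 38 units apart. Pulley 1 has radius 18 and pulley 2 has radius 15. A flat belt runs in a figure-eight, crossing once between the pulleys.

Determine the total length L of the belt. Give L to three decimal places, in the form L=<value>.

L=210.788

crossed belt: β = asin((r1+r2)/C) = asin(33/38) = 60.2757°
wrap1 = wrap2 = π + 2β = 300.5513°
tangent length = C·cosβ = 18.8414
L = (r1+r2)·wrap + 2·C·cosβ = 33·5.2456 + 2·18.8414 = 210.7880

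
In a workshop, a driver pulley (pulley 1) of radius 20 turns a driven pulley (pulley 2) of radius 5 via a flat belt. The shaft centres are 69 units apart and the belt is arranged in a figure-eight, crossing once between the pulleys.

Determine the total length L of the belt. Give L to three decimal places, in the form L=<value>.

L=225.701

crossed belt: β = asin((r1+r2)/C) = asin(25/69) = 21.2427°
wrap1 = wrap2 = π + 2β = 222.4853°
tangent length = C·cosβ = 64.3117
L = (r1+r2)·wrap + 2·C·cosβ = 25·3.8831 + 2·64.3117 = 225.7010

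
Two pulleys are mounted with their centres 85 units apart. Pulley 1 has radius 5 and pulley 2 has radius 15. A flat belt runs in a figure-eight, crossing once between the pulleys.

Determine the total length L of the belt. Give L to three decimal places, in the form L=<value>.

L=237.560

crossed belt: β = asin((r1+r2)/C) = asin(20/85) = 13.6090°
wrap1 = wrap2 = π + 2β = 207.2179°
tangent length = C·cosβ = 82.6136
L = (r1+r2)·wrap + 2·C·cosβ = 20·3.6166 + 2·82.6136 = 237.5598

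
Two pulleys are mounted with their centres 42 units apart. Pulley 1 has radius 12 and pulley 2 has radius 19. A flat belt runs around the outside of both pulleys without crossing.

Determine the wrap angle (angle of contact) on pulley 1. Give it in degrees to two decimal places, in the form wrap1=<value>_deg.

wrap1=160.81_deg

open belt: β = asin((r2−r1)/C) = asin(7/42) = 9.5941°
wrap1 = π − 2β = 160.8119°
wrap2 = π + 2β = 199.1881°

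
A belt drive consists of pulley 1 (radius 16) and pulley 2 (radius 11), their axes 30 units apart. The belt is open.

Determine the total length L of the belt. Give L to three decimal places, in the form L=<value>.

L=145.658

open belt: β = asin((r2−r1)/C) = asin(-5/30) = -9.5941°
wrap1 = π − 2β = 199.1881°
wrap2 = π + 2β = 160.8119°
tangent length = C·cosβ = 29.5804
L = r1·wrap1 + r2·wrap2 + 2·C·cosβ = 16·3.4765 + 11·2.8067 + 2·29.5804 = 145.6583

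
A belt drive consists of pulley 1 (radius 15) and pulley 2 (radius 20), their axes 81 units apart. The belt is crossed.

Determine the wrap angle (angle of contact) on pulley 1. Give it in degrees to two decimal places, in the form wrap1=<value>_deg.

crossed belt: β = asin((r1+r2)/C) = asin(35/81) = 25.6008°
wrap1 = wrap2 = π + 2β = 231.2017°

wrap1=231.20_deg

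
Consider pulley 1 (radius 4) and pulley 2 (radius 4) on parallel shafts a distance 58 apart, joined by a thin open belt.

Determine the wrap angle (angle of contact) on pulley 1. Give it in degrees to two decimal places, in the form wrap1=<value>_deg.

open belt: β = asin((r2−r1)/C) = asin(0/58) = 0.0000°
wrap1 = π − 2β = 180.0000°
wrap2 = π + 2β = 180.0000°

wrap1=180.00_deg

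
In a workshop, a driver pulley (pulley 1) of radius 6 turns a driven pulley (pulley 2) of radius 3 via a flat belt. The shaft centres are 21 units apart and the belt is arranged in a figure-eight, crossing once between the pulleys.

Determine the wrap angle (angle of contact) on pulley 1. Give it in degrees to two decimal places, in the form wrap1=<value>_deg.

crossed belt: β = asin((r1+r2)/C) = asin(9/21) = 25.3769°
wrap1 = wrap2 = π + 2β = 230.7539°

wrap1=230.75_deg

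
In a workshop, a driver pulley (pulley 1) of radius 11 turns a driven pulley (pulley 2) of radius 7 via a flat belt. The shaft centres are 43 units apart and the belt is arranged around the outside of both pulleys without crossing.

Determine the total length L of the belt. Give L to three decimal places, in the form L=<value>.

L=142.921

open belt: β = asin((r2−r1)/C) = asin(-4/43) = -5.3376°
wrap1 = π − 2β = 190.6751°
wrap2 = π + 2β = 169.3249°
tangent length = C·cosβ = 42.8135
L = r1·wrap1 + r2·wrap2 + 2·C·cosβ = 11·3.3279 + 7·2.9553 + 2·42.8135 = 142.9210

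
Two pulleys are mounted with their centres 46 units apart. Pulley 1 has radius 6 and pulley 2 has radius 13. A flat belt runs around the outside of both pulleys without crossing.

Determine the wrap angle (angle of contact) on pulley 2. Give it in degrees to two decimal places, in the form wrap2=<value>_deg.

wrap2=197.51_deg

open belt: β = asin((r2−r1)/C) = asin(7/46) = 8.7529°
wrap1 = π − 2β = 162.4941°
wrap2 = π + 2β = 197.5059°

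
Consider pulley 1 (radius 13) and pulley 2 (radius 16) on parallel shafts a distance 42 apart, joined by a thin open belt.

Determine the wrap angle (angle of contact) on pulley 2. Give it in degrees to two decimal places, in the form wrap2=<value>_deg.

wrap2=188.19_deg

open belt: β = asin((r2−r1)/C) = asin(3/42) = 4.0960°
wrap1 = π − 2β = 171.8079°
wrap2 = π + 2β = 188.1921°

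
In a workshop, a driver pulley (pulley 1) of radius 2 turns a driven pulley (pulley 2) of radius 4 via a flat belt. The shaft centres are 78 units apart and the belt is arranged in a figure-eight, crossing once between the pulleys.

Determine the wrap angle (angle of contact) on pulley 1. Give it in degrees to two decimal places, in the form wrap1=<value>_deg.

crossed belt: β = asin((r1+r2)/C) = asin(6/78) = 4.4117°
wrap1 = wrap2 = π + 2β = 188.8235°

wrap1=188.82_deg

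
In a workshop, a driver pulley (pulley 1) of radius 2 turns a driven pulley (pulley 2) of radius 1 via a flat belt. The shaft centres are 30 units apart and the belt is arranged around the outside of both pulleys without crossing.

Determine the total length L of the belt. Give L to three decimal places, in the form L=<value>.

L=69.458

open belt: β = asin((r2−r1)/C) = asin(-1/30) = -1.9102°
wrap1 = π − 2β = 183.8204°
wrap2 = π + 2β = 176.1796°
tangent length = C·cosβ = 29.9833
L = r1·wrap1 + r2·wrap2 + 2·C·cosβ = 2·3.2083 + 1·3.0749 + 2·29.9833 = 69.4581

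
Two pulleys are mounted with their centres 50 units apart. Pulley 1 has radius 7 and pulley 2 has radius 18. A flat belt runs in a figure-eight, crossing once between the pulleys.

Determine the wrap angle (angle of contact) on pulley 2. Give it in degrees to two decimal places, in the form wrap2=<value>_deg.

wrap2=240.00_deg

crossed belt: β = asin((r1+r2)/C) = asin(25/50) = 30.0000°
wrap1 = wrap2 = π + 2β = 240.0000°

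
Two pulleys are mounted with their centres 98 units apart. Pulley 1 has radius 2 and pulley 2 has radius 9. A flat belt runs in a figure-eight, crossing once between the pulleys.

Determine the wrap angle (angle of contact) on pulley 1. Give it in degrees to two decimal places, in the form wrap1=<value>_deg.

wrap1=192.89_deg

crossed belt: β = asin((r1+r2)/C) = asin(11/98) = 6.4447°
wrap1 = wrap2 = π + 2β = 192.8895°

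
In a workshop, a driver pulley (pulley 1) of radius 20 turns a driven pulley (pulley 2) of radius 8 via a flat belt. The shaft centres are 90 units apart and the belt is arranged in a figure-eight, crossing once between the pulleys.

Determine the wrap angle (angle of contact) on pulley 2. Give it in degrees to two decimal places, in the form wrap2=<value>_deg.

crossed belt: β = asin((r1+r2)/C) = asin(28/90) = 18.1262°
wrap1 = wrap2 = π + 2β = 216.2524°

wrap2=216.25_deg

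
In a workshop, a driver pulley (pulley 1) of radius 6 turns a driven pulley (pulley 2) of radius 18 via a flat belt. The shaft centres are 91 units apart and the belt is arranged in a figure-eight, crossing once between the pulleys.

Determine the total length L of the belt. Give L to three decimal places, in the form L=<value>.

L=263.765

crossed belt: β = asin((r1+r2)/C) = asin(24/91) = 15.2919°
wrap1 = wrap2 = π + 2β = 210.5837°
tangent length = C·cosβ = 87.7781
L = (r1+r2)·wrap + 2·C·cosβ = 24·3.6754 + 2·87.7781 = 263.7654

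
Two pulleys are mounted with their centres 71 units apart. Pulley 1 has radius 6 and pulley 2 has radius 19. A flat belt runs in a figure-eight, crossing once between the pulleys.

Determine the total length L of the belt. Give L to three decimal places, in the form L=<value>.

crossed belt: β = asin((r1+r2)/C) = asin(25/71) = 20.6166°
wrap1 = wrap2 = π + 2β = 221.2332°
tangent length = C·cosβ = 66.4530
L = (r1+r2)·wrap + 2·C·cosβ = 25·3.8612 + 2·66.4530 = 229.4372

L=229.437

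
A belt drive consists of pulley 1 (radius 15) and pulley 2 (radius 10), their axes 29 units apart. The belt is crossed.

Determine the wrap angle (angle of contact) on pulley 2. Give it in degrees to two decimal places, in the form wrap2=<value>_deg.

crossed belt: β = asin((r1+r2)/C) = asin(25/29) = 59.5497°
wrap1 = wrap2 = π + 2β = 299.0994°

wrap2=299.10_deg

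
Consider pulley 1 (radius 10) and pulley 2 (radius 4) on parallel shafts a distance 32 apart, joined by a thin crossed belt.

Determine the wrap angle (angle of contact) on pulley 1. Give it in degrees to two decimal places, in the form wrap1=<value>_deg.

crossed belt: β = asin((r1+r2)/C) = asin(14/32) = 25.9445°
wrap1 = wrap2 = π + 2β = 231.8890°

wrap1=231.89_deg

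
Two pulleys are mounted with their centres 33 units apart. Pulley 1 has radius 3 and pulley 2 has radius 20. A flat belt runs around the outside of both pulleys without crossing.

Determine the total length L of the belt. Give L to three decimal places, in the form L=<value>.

open belt: β = asin((r2−r1)/C) = asin(17/33) = 31.0076°
wrap1 = π − 2β = 117.9848°
wrap2 = π + 2β = 242.0152°
tangent length = C·cosβ = 28.2843
L = r1·wrap1 + r2·wrap2 + 2·C·cosβ = 3·2.0592 + 20·4.2240 + 2·28.2843 = 147.2254

L=147.225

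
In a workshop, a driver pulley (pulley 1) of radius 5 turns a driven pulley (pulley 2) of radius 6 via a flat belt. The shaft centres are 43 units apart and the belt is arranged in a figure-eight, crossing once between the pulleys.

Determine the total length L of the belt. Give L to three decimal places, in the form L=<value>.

L=123.387

crossed belt: β = asin((r1+r2)/C) = asin(11/43) = 14.8218°
wrap1 = wrap2 = π + 2β = 209.6436°
tangent length = C·cosβ = 41.5692
L = (r1+r2)·wrap + 2·C·cosβ = 11·3.6590 + 2·41.5692 = 123.3871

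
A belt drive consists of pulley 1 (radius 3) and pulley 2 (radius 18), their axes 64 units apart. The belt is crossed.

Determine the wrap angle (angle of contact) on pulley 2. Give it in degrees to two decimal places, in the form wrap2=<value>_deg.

crossed belt: β = asin((r1+r2)/C) = asin(21/64) = 19.1550°
wrap1 = wrap2 = π + 2β = 218.3100°

wrap2=218.31_deg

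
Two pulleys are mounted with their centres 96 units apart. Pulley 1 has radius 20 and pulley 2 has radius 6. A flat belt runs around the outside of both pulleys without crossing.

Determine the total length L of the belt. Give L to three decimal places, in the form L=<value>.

open belt: β = asin((r2−r1)/C) = asin(-14/96) = -8.3855°
wrap1 = π − 2β = 196.7711°
wrap2 = π + 2β = 163.2289°
tangent length = C·cosβ = 94.9737
L = r1·wrap1 + r2·wrap2 + 2·C·cosβ = 20·3.4343 + 6·2.8489 + 2·94.9737 = 275.7267

L=275.727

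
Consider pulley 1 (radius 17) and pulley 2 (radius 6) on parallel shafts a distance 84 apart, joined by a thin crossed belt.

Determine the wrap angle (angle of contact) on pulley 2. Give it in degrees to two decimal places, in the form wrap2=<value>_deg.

wrap2=211.78_deg

crossed belt: β = asin((r1+r2)/C) = asin(23/84) = 15.8911°
wrap1 = wrap2 = π + 2β = 211.7822°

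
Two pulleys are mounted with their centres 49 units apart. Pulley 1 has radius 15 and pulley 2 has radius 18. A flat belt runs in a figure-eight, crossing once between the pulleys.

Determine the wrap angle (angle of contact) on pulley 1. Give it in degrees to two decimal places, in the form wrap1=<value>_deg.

crossed belt: β = asin((r1+r2)/C) = asin(33/49) = 42.3354°
wrap1 = wrap2 = π + 2β = 264.6708°

wrap1=264.67_deg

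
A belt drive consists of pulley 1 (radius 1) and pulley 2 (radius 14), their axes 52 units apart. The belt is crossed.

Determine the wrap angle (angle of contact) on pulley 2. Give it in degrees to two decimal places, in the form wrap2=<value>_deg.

crossed belt: β = asin((r1+r2)/C) = asin(15/52) = 16.7659°
wrap1 = wrap2 = π + 2β = 213.5317°

wrap2=213.53_deg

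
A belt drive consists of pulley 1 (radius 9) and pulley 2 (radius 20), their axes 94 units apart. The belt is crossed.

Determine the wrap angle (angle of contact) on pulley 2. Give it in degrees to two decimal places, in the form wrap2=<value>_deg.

wrap2=215.94_deg

crossed belt: β = asin((r1+r2)/C) = asin(29/94) = 17.9695°
wrap1 = wrap2 = π + 2β = 215.9390°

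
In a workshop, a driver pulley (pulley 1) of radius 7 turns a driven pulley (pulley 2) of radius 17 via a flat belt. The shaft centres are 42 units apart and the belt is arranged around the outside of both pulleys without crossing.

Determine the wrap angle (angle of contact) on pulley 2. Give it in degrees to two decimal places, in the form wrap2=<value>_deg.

wrap2=207.55_deg

open belt: β = asin((r2−r1)/C) = asin(10/42) = 13.7741°
wrap1 = π − 2β = 152.4517°
wrap2 = π + 2β = 207.5483°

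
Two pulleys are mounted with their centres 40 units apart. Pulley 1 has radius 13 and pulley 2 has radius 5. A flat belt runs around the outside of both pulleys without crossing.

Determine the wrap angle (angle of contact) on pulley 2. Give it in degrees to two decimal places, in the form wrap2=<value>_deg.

open belt: β = asin((r2−r1)/C) = asin(-8/40) = -11.5370°
wrap1 = π − 2β = 203.0739°
wrap2 = π + 2β = 156.9261°

wrap2=156.93_deg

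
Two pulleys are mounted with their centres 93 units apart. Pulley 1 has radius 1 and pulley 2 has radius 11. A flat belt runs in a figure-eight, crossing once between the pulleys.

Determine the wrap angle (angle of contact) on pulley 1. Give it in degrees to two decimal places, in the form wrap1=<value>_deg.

crossed belt: β = asin((r1+r2)/C) = asin(12/93) = 7.4137°
wrap1 = wrap2 = π + 2β = 194.8273°

wrap1=194.83_deg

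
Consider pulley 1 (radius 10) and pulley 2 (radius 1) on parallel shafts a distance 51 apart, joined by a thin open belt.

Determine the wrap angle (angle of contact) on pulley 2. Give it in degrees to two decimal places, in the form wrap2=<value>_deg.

open belt: β = asin((r2−r1)/C) = asin(-9/51) = -10.1642°
wrap1 = π − 2β = 200.3285°
wrap2 = π + 2β = 159.6715°

wrap2=159.67_deg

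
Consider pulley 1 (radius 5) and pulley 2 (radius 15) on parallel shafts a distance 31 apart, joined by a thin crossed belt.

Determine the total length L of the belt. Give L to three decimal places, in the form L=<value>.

crossed belt: β = asin((r1+r2)/C) = asin(20/31) = 40.1778°
wrap1 = wrap2 = π + 2β = 260.3555°
tangent length = C·cosβ = 23.6854
L = (r1+r2)·wrap + 2·C·cosβ = 20·4.5441 + 2·23.6854 = 138.2521

L=138.252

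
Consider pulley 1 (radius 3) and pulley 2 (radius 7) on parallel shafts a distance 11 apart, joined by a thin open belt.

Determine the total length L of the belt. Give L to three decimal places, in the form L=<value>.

L=54.887

open belt: β = asin((r2−r1)/C) = asin(4/11) = 21.3237°
wrap1 = π − 2β = 137.3526°
wrap2 = π + 2β = 222.6474°
tangent length = C·cosβ = 10.2470
L = r1·wrap1 + r2·wrap2 + 2·C·cosβ = 3·2.3973 + 7·3.8859 + 2·10.2470 = 54.8872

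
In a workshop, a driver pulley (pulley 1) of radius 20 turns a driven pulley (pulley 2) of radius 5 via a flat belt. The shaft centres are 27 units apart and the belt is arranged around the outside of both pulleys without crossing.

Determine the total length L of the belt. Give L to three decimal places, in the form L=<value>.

open belt: β = asin((r2−r1)/C) = asin(-15/27) = -33.7490°
wrap1 = π − 2β = 247.4980°
wrap2 = π + 2β = 112.5020°
tangent length = C·cosβ = 22.4499
L = r1·wrap1 + r2·wrap2 + 2·C·cosβ = 20·4.3197 + 5·1.9635 + 2·22.4499 = 141.1106

L=141.111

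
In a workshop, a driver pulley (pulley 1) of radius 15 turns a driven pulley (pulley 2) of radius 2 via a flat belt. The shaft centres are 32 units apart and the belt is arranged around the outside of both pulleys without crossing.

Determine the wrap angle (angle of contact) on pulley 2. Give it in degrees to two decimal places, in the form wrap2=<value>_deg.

open belt: β = asin((r2−r1)/C) = asin(-13/32) = -23.9695°
wrap1 = π − 2β = 227.9390°
wrap2 = π + 2β = 132.0610°

wrap2=132.06_deg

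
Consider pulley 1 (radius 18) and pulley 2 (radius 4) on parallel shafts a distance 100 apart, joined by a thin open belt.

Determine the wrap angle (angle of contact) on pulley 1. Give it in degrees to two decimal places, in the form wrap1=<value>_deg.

open belt: β = asin((r2−r1)/C) = asin(-14/100) = -8.0478°
wrap1 = π − 2β = 196.0957°
wrap2 = π + 2β = 163.9043°

wrap1=196.10_deg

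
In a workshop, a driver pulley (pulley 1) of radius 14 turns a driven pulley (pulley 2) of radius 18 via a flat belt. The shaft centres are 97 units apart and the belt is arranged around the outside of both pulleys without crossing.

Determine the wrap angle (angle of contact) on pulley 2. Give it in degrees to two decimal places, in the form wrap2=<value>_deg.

wrap2=184.73_deg

open belt: β = asin((r2−r1)/C) = asin(4/97) = 2.3634°
wrap1 = π − 2β = 175.2732°
wrap2 = π + 2β = 184.7268°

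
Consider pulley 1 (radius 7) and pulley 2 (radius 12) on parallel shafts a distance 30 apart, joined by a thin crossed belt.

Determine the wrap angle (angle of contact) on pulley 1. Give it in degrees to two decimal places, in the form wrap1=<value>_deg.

crossed belt: β = asin((r1+r2)/C) = asin(19/30) = 39.2965°
wrap1 = wrap2 = π + 2β = 258.5930°

wrap1=258.59_deg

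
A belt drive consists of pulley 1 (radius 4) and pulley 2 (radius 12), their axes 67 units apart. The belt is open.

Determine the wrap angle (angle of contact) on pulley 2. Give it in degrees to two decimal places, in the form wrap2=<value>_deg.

open belt: β = asin((r2−r1)/C) = asin(8/67) = 6.8576°
wrap1 = π − 2β = 166.2847°
wrap2 = π + 2β = 193.7153°

wrap2=193.72_deg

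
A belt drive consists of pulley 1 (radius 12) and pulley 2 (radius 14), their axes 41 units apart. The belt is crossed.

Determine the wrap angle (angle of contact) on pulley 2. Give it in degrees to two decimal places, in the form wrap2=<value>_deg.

wrap2=258.71_deg

crossed belt: β = asin((r1+r2)/C) = asin(26/41) = 39.3567°
wrap1 = wrap2 = π + 2β = 258.7134°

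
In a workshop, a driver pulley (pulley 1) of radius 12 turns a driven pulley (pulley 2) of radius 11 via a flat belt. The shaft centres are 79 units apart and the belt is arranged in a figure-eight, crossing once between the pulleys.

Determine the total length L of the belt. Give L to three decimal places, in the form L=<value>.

crossed belt: β = asin((r1+r2)/C) = asin(23/79) = 16.9262°
wrap1 = wrap2 = π + 2β = 213.8523°
tangent length = C·cosβ = 75.5778
L = (r1+r2)·wrap + 2·C·cosβ = 23·3.7324 + 2·75.5778 = 237.0014

L=237.001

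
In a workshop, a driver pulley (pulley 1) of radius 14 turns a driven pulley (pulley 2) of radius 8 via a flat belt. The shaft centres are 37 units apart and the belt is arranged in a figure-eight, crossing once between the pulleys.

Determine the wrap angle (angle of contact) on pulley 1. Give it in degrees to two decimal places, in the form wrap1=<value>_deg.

wrap1=252.97_deg

crossed belt: β = asin((r1+r2)/C) = asin(22/37) = 36.4837°
wrap1 = wrap2 = π + 2β = 252.9675°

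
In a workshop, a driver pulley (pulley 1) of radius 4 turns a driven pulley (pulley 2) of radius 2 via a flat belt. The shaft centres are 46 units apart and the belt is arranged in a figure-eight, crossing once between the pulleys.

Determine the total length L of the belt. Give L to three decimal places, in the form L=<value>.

crossed belt: β = asin((r1+r2)/C) = asin(6/46) = 7.4947°
wrap1 = wrap2 = π + 2β = 194.9894°
tangent length = C·cosβ = 45.6070
L = (r1+r2)·wrap + 2·C·cosβ = 6·3.4032 + 2·45.6070 = 111.6333

L=111.633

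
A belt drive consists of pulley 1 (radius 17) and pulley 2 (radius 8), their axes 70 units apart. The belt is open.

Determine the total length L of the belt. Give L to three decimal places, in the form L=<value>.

L=219.699

open belt: β = asin((r2−r1)/C) = asin(-9/70) = -7.3870°
wrap1 = π − 2β = 194.7741°
wrap2 = π + 2β = 165.2259°
tangent length = C·cosβ = 69.4190
L = r1·wrap1 + r2·wrap2 + 2·C·cosβ = 17·3.3994 + 8·2.8837 + 2·69.4190 = 219.6986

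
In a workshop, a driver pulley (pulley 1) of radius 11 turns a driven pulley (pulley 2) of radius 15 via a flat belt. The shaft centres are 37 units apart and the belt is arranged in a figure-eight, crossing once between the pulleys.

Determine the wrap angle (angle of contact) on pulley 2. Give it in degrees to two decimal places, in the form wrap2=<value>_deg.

wrap2=269.29_deg

crossed belt: β = asin((r1+r2)/C) = asin(26/37) = 44.6442°
wrap1 = wrap2 = π + 2β = 269.2885°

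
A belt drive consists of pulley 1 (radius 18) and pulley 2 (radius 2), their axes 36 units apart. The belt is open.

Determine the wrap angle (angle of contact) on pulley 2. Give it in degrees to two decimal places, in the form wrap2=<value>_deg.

open belt: β = asin((r2−r1)/C) = asin(-16/36) = -26.3878°
wrap1 = π − 2β = 232.7756°
wrap2 = π + 2β = 127.2244°

wrap2=127.22_deg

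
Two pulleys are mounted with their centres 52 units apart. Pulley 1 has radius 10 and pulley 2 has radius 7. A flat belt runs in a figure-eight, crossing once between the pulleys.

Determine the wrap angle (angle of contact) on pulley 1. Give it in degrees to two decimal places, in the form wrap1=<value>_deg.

wrap1=218.16_deg

crossed belt: β = asin((r1+r2)/C) = asin(17/52) = 19.0821°
wrap1 = wrap2 = π + 2β = 218.1642°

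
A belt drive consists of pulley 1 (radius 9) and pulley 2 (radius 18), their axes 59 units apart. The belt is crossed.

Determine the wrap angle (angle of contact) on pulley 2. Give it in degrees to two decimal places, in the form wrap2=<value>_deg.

crossed belt: β = asin((r1+r2)/C) = asin(27/59) = 27.2341°
wrap1 = wrap2 = π + 2β = 234.4682°

wrap2=234.47_deg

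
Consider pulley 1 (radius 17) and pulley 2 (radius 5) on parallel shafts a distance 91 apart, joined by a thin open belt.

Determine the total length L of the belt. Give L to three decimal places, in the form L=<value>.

L=252.700

open belt: β = asin((r2−r1)/C) = asin(-12/91) = -7.5776°
wrap1 = π − 2β = 195.1551°
wrap2 = π + 2β = 164.8449°
tangent length = C·cosβ = 90.2053
L = r1·wrap1 + r2·wrap2 + 2·C·cosβ = 17·3.4061 + 5·2.8771 + 2·90.2053 = 252.6998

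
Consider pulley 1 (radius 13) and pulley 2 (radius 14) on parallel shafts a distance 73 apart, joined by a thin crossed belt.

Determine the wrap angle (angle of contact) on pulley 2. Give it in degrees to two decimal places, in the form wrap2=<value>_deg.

wrap2=223.41_deg

crossed belt: β = asin((r1+r2)/C) = asin(27/73) = 21.7072°
wrap1 = wrap2 = π + 2β = 223.4143°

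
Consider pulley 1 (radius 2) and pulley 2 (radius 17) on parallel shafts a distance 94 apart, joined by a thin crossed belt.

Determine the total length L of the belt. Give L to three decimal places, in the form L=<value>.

crossed belt: β = asin((r1+r2)/C) = asin(19/94) = 11.6614°
wrap1 = wrap2 = π + 2β = 203.3228°
tangent length = C·cosβ = 92.0598
L = (r1+r2)·wrap + 2·C·cosβ = 19·3.5487 + 2·92.0598 = 251.5439

L=251.544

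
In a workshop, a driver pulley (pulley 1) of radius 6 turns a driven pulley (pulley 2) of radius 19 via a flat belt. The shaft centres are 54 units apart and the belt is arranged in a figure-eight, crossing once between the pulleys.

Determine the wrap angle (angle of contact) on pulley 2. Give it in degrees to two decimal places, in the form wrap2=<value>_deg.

crossed belt: β = asin((r1+r2)/C) = asin(25/54) = 27.5785°
wrap1 = wrap2 = π + 2β = 235.1569°

wrap2=235.16_deg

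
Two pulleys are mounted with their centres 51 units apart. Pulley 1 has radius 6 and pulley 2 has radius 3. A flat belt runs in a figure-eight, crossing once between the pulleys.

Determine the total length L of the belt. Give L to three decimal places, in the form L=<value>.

L=131.867

crossed belt: β = asin((r1+r2)/C) = asin(9/51) = 10.1642°
wrap1 = wrap2 = π + 2β = 200.3285°
tangent length = C·cosβ = 50.1996
L = (r1+r2)·wrap + 2·C·cosβ = 9·3.4964 + 2·50.1996 = 131.8667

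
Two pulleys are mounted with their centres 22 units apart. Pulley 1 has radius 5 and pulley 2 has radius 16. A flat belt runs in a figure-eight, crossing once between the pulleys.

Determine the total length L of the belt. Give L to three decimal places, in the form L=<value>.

L=132.350

crossed belt: β = asin((r1+r2)/C) = asin(21/22) = 72.6586°
wrap1 = wrap2 = π + 2β = 325.3171°
tangent length = C·cosβ = 6.5574
L = (r1+r2)·wrap + 2·C·cosβ = 21·5.6779 + 2·6.5574 = 132.3498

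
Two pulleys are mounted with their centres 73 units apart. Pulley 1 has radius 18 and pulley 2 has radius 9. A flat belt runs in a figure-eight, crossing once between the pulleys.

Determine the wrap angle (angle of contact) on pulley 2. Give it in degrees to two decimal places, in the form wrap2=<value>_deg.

crossed belt: β = asin((r1+r2)/C) = asin(27/73) = 21.7072°
wrap1 = wrap2 = π + 2β = 223.4143°

wrap2=223.41_deg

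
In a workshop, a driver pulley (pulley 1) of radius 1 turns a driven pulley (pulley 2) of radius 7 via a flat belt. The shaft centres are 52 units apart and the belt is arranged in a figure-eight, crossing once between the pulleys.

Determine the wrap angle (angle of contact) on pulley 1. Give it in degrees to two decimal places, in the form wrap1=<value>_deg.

wrap1=197.70_deg

crossed belt: β = asin((r1+r2)/C) = asin(8/52) = 8.8499°
wrap1 = wrap2 = π + 2β = 197.6998°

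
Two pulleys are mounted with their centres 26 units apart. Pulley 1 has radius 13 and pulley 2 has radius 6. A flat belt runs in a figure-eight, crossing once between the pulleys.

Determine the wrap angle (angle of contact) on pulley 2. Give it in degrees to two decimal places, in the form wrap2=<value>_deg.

crossed belt: β = asin((r1+r2)/C) = asin(19/26) = 46.9509°
wrap1 = wrap2 = π + 2β = 273.9018°

wrap2=273.90_deg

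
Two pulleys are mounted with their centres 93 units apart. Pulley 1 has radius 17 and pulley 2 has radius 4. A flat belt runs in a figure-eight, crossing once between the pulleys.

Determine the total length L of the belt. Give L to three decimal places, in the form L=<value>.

L=256.736

crossed belt: β = asin((r1+r2)/C) = asin(21/93) = 13.0503°
wrap1 = wrap2 = π + 2β = 206.1006°
tangent length = C·cosβ = 90.5980
L = (r1+r2)·wrap + 2·C·cosβ = 21·3.5971 + 2·90.5980 = 256.7358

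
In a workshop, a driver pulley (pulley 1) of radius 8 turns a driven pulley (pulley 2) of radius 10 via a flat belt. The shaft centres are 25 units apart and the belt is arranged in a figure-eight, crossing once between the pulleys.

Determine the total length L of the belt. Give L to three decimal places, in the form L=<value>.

crossed belt: β = asin((r1+r2)/C) = asin(18/25) = 46.0545°
wrap1 = wrap2 = π + 2β = 272.1090°
tangent length = C·cosβ = 17.3494
L = (r1+r2)·wrap + 2·C·cosβ = 18·4.7492 + 2·17.3494 = 120.1843

L=120.184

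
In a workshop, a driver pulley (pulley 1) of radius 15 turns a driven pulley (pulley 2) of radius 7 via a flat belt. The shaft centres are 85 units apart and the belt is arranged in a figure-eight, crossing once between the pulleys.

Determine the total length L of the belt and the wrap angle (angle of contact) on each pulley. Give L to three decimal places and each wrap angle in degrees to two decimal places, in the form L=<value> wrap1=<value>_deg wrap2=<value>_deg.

L=244.842 wrap1=210.00_deg wrap2=210.00_deg

crossed belt: β = asin((r1+r2)/C) = asin(22/85) = 15.0003°
wrap1 = wrap2 = π + 2β = 210.0005°
tangent length = C·cosβ = 82.1036
L = (r1+r2)·wrap + 2·C·cosβ = 22·3.6652 + 2·82.1036 = 244.8416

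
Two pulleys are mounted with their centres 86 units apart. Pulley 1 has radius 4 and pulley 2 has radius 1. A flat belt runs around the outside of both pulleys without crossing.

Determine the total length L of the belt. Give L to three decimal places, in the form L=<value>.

open belt: β = asin((r2−r1)/C) = asin(-3/86) = -1.9991°
wrap1 = π − 2β = 183.9982°
wrap2 = π + 2β = 176.0018°
tangent length = C·cosβ = 85.9477
L = r1·wrap1 + r2·wrap2 + 2·C·cosβ = 4·3.2114 + 1·3.0718 + 2·85.9477 = 187.8126

L=187.813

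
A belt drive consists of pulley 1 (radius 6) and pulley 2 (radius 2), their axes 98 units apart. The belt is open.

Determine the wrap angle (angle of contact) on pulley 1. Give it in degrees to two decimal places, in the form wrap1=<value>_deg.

wrap1=184.68_deg

open belt: β = asin((r2−r1)/C) = asin(-4/98) = -2.3393°
wrap1 = π − 2β = 184.6785°
wrap2 = π + 2β = 175.3215°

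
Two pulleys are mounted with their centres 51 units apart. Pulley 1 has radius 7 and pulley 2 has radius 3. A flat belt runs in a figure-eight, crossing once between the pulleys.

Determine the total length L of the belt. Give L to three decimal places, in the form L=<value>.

crossed belt: β = asin((r1+r2)/C) = asin(10/51) = 11.3077°
wrap1 = wrap2 = π + 2β = 202.6155°
tangent length = C·cosβ = 50.0100
L = (r1+r2)·wrap + 2·C·cosβ = 10·3.5363 + 2·50.0100 = 135.3831

L=135.383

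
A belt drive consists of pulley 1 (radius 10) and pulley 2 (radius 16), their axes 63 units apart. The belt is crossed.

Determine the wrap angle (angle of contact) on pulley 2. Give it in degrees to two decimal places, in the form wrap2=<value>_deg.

crossed belt: β = asin((r1+r2)/C) = asin(26/63) = 24.3745°
wrap1 = wrap2 = π + 2β = 228.7489°

wrap2=228.75_deg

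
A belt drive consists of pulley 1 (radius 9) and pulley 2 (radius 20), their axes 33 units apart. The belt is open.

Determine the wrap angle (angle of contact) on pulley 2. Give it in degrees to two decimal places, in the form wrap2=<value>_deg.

wrap2=218.94_deg

open belt: β = asin((r2−r1)/C) = asin(11/33) = 19.4712°
wrap1 = π − 2β = 141.0576°
wrap2 = π + 2β = 218.9424°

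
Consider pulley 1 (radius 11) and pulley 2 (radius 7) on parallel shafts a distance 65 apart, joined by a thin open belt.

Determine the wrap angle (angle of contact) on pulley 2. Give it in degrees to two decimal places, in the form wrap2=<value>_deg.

wrap2=172.94_deg

open belt: β = asin((r2−r1)/C) = asin(-4/65) = -3.5281°
wrap1 = π − 2β = 187.0562°
wrap2 = π + 2β = 172.9438°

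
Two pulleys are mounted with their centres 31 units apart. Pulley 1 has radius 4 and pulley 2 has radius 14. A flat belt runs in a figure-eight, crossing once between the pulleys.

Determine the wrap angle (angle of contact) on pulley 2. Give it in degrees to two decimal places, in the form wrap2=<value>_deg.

crossed belt: β = asin((r1+r2)/C) = asin(18/31) = 35.4959°
wrap1 = wrap2 = π + 2β = 250.9919°

wrap2=250.99_deg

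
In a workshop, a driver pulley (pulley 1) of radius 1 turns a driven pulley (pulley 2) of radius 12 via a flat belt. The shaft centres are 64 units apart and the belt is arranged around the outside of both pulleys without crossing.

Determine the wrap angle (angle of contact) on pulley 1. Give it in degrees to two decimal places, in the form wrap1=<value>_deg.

wrap1=160.21_deg

open belt: β = asin((r2−r1)/C) = asin(11/64) = 9.8969°
wrap1 = π − 2β = 160.2063°
wrap2 = π + 2β = 199.7937°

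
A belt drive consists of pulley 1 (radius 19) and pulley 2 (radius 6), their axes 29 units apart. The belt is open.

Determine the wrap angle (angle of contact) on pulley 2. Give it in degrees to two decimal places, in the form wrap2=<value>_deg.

open belt: β = asin((r2−r1)/C) = asin(-13/29) = -26.6331°
wrap1 = π − 2β = 233.2662°
wrap2 = π + 2β = 126.7338°

wrap2=126.73_deg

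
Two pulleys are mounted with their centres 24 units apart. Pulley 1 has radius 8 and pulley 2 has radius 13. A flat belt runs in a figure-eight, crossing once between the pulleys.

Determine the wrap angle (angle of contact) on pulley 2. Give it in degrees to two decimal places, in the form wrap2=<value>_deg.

wrap2=302.09_deg

crossed belt: β = asin((r1+r2)/C) = asin(21/24) = 61.0450°
wrap1 = wrap2 = π + 2β = 302.0900°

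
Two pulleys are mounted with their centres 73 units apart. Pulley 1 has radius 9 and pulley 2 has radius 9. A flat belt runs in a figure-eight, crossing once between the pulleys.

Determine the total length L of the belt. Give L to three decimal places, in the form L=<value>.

crossed belt: β = asin((r1+r2)/C) = asin(18/73) = 14.2750°
wrap1 = wrap2 = π + 2β = 208.5499°
tangent length = C·cosβ = 70.7460
L = (r1+r2)·wrap + 2·C·cosβ = 18·3.6399 + 2·70.7460 = 207.0099

L=207.010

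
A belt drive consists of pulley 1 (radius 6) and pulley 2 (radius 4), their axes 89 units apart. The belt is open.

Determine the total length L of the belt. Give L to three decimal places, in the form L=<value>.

L=209.461

open belt: β = asin((r2−r1)/C) = asin(-2/89) = -1.2877°
wrap1 = π − 2β = 182.5753°
wrap2 = π + 2β = 177.4247°
tangent length = C·cosβ = 88.9775
L = r1·wrap1 + r2·wrap2 + 2·C·cosβ = 6·3.1865 + 4·3.0966 + 2·88.9775 = 209.4609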